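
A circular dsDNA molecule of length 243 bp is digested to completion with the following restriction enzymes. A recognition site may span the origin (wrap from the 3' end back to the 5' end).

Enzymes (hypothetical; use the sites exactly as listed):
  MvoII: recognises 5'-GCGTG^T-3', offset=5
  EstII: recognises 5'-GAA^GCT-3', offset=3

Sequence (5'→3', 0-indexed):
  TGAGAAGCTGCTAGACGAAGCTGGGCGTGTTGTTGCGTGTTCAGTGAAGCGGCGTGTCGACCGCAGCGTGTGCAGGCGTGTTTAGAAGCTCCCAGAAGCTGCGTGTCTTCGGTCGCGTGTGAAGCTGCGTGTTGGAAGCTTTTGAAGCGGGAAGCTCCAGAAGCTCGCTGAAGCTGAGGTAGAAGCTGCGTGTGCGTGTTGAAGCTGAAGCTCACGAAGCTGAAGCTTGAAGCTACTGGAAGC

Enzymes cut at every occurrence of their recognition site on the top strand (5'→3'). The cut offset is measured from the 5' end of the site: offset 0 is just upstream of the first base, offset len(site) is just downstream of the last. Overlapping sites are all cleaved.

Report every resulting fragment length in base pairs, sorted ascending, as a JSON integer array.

[4,5,6,6,6,6,7,7,8,8,8,8,9,9,10,10,10,10,10,10,12,13,14,14,16,17]

Scan for sites:
  MvoII (GCGTGT, off=5): starts [24, 34, 51, 65, 75, 100, 114, 126, 187, 193] → cuts [29, 39, 56, 70, 80, 105, 119, 131, 192, 198]
  EstII (GAAGCT, off=3): starts [3, 16, 84, 94, 120, 134, 150, 159, 169, 181, 200, 206, 215, 221, 228, 238] → cuts [6, 19, 87, 97, 123, 137, 153, 162, 172, 184, 203, 209, 218, 224, 231, 241]

Pooled cuts: [6, 19, 29, 39, 56, 70, 80, 87, 97, 105, 119, 123, 131, 137, 153, 162, 172, 184, 192, 198, 203, 209, 218, 224, 231, 241]

Fragment lengths:
  6→19: 13 bp
  19→29: 10 bp
  29→39: 10 bp
  39→56: 17 bp
  56→70: 14 bp
  70→80: 10 bp
  80→87: 7 bp
  87→97: 10 bp
  97→105: 8 bp
  105→119: 14 bp
  119→123: 4 bp
  123→131: 8 bp
  131→137: 6 bp
  137→153: 16 bp
  153→162: 9 bp
  162→172: 10 bp
  172→184: 12 bp
  184→192: 8 bp
  192→198: 6 bp
  198→203: 5 bp
  203→209: 6 bp
  209→218: 9 bp
  218→224: 6 bp
  224→231: 7 bp
  231→241: 10 bp
  241→6 (wrap): 243-241+6 = 8 bp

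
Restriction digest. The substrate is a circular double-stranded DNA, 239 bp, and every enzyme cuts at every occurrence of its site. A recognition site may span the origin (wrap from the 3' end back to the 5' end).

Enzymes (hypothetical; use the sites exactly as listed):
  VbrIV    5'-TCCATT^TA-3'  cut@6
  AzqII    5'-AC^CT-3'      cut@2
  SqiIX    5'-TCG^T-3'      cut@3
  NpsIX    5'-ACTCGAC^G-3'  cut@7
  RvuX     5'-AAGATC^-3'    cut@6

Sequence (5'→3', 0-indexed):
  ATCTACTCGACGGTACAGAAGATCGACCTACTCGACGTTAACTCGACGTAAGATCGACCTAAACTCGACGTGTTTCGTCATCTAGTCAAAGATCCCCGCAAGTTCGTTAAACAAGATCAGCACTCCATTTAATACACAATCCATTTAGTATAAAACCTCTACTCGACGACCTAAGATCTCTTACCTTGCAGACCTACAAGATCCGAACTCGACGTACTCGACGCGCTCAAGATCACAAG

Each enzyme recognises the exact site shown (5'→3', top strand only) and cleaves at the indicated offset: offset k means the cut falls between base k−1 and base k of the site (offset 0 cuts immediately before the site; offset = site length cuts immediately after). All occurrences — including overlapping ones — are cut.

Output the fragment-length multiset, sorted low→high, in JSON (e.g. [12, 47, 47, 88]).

[3,3,3,6,8,8,8,8,8,9,9,9,10,10,11,11,11,11,11,12,12,12,13,16,17]

Site scan:
  VbrIV (TCCATTTA, off=6): starts [123, 139] → cuts [129, 145]
  AzqII (ACCT, off=2): starts [25, 56, 154, 168, 182, 191] → cuts [27, 58, 156, 170, 184, 193]
  SqiIX (TCGT, off=3): starts [74, 103] → cuts [77, 106]
  NpsIX (ACTCGACG, off=7): starts [4, 29, 40, 62, 160, 206, 215] → cuts [11, 36, 47, 69, 167, 213, 222]
  RvuX (AAGATC, off=6): starts [18, 49, 88, 112, 172, 197, 228, 236] → cuts [3, 24, 55, 94, 118, 178, 203, 234]

Pooled cuts: [3, 11, 24, 27, 36, 47, 55, 58, 69, 77, 94, 106, 118, 129, 145, 156, 167, 170, 178, 184, 193, 203, 213, 222, 234]

Fragment lengths:
  3→11: 8 bp
  11→24: 13 bp
  24→27: 3 bp
  27→36: 9 bp
  36→47: 11 bp
  47→55: 8 bp
  55→58: 3 bp
  58→69: 11 bp
  69→77: 8 bp
  77→94: 17 bp
  94→106: 12 bp
  106→118: 12 bp
  118→129: 11 bp
  129→145: 16 bp
  145→156: 11 bp
  156→167: 11 bp
  167→170: 3 bp
  170→178: 8 bp
  178→184: 6 bp
  184→193: 9 bp
  193→203: 10 bp
  203→213: 10 bp
  213→222: 9 bp
  222→234: 12 bp
  234→3 (wrap): 239-234+3 = 8 bp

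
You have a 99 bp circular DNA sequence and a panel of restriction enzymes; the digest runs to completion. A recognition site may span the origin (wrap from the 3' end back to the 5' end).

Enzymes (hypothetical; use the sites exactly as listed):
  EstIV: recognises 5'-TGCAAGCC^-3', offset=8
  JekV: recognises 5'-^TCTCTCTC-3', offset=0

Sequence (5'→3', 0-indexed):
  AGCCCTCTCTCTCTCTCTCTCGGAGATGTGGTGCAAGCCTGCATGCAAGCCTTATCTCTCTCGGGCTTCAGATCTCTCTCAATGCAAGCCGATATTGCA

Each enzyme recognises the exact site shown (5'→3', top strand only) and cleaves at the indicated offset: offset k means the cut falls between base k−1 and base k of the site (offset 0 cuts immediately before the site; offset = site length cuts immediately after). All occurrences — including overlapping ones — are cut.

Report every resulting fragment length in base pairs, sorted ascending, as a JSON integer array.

Site scan:
  EstIV (TGCAAGCC, off=8): starts [31, 43, 82, 95] → cuts [4, 39, 51, 90]
  JekV (TCTCTCTC, off=0): starts [5, 7, 9, 11, 13, 54, 72] → cuts [5, 7, 9, 11, 13, 54, 72]

Pooled cuts: [4, 5, 7, 9, 11, 13, 39, 51, 54, 72, 90]

Fragment lengths:
  4→5: 1 bp
  5→7: 2 bp
  7→9: 2 bp
  9→11: 2 bp
  11→13: 2 bp
  13→39: 26 bp
  39→51: 12 bp
  51→54: 3 bp
  54→72: 18 bp
  72→90: 18 bp
  90→4 (wrap): 99-90+4 = 13 bp

[1,2,2,2,2,3,12,13,18,18,26]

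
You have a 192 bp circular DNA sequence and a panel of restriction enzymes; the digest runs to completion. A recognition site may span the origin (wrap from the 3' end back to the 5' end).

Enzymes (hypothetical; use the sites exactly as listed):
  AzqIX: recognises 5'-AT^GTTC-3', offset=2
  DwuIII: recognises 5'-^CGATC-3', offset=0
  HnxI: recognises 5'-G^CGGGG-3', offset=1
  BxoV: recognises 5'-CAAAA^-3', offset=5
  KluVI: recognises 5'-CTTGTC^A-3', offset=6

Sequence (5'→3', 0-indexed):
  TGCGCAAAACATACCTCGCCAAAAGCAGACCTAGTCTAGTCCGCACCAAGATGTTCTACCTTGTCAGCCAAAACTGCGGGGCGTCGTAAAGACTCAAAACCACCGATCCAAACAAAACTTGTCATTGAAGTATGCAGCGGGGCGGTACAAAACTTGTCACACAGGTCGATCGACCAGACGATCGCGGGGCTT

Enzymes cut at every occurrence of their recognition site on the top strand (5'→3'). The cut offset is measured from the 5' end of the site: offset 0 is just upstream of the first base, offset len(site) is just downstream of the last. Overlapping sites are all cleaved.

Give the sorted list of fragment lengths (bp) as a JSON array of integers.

[3,4,6,6,6,8,8,12,13,14,14,15,15,17,23,28]

Site scan:
  AzqIX (ATGTTC, off=2): starts [50] → cuts [52]
  DwuIII (CGATC, off=0): starts [103, 166, 178] → cuts [103, 166, 178]
  HnxI (GCGGGG, off=1): starts [75, 136, 183] → cuts [76, 137, 184]
  BxoV (CAAAA, off=5): starts [4, 19, 68, 94, 112, 147] → cuts [9, 24, 73, 99, 117, 152]
  KluVI (CTTGTCA, off=6): starts [59, 117, 152] → cuts [65, 123, 158]

Pooled cuts: [9, 24, 52, 65, 73, 76, 99, 103, 117, 123, 137, 152, 158, 166, 178, 184]

Fragment lengths:
  9→24: 15 bp
  24→52: 28 bp
  52→65: 13 bp
  65→73: 8 bp
  73→76: 3 bp
  76→99: 23 bp
  99→103: 4 bp
  103→117: 14 bp
  117→123: 6 bp
  123→137: 14 bp
  137→152: 15 bp
  152→158: 6 bp
  158→166: 8 bp
  166→178: 12 bp
  178→184: 6 bp
  184→9 (wrap): 192-184+9 = 17 bp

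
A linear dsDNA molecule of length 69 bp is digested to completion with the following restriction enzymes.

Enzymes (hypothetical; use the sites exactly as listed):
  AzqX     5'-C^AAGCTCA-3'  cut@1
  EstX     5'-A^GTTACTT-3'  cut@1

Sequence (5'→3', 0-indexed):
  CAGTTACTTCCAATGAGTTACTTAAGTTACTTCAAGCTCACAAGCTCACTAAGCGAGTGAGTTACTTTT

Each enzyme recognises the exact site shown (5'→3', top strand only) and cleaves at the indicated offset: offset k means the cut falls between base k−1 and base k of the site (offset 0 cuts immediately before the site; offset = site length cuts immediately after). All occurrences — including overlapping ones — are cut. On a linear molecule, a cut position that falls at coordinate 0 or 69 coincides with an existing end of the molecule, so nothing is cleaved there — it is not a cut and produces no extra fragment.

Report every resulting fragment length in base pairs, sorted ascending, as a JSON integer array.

Site scan:
  AzqX CAAGCTCA/1: at [32, 40] ⇒ [33, 41]
  EstX AGTTACTT/1: at [1, 15, 24, 59] ⇒ [2, 16, 25, 60]

All cut coordinates (distinct, sorted): [2, 16, 25, 33, 41, 60]

Fragments:
  [0,2): 2 bp
  [2,16): 14 bp
  [16,25): 9 bp
  [25,33): 8 bp
  [33,41): 8 bp
  [41,60): 19 bp
  [60,69): 9 bp

[2,8,8,9,9,14,19]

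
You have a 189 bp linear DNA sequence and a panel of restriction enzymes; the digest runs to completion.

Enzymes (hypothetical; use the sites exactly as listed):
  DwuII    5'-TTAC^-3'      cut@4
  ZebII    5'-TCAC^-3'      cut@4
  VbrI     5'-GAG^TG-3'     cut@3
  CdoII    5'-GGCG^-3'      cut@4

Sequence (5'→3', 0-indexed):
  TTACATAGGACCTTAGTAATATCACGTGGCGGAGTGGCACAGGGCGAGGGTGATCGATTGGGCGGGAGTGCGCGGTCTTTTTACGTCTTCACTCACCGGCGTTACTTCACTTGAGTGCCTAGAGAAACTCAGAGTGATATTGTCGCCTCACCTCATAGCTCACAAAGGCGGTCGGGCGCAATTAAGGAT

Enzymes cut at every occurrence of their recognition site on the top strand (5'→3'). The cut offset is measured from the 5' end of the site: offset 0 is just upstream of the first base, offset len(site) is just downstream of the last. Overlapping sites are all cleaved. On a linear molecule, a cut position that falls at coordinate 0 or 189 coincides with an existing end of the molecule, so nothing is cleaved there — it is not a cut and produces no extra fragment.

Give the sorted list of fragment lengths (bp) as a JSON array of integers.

Scan for sites:
  DwuII (TTAC, off=4): starts [0, 80, 101] → cuts [4, 84, 105]
  ZebII (TCAC, off=4): starts [21, 88, 92, 106, 147, 159] → cuts [25, 92, 96, 110, 151, 163]
  VbrI (GAGTG, off=3): starts [31, 65, 112, 131] → cuts [34, 68, 115, 134]
  CdoII (GGCG, off=4): starts [27, 42, 60, 97, 166, 174] → cuts [31, 46, 64, 101, 170, 178]

Pooled cuts: [4, 25, 31, 34, 46, 64, 68, 84, 92, 96, 101, 105, 110, 115, 134, 151, 163, 170, 178]

Fragments:
  [0,4): 4 bp
  [4,25): 21 bp
  [25,31): 6 bp
  [31,34): 3 bp
  [34,46): 12 bp
  [46,64): 18 bp
  [64,68): 4 bp
  [68,84): 16 bp
  [84,92): 8 bp
  [92,96): 4 bp
  [96,101): 5 bp
  [101,105): 4 bp
  [105,110): 5 bp
  [110,115): 5 bp
  [115,134): 19 bp
  [134,151): 17 bp
  [151,163): 12 bp
  [163,170): 7 bp
  [170,178): 8 bp
  [178,189): 11 bp

[3,4,4,4,4,5,5,5,6,7,8,8,11,12,12,16,17,18,19,21]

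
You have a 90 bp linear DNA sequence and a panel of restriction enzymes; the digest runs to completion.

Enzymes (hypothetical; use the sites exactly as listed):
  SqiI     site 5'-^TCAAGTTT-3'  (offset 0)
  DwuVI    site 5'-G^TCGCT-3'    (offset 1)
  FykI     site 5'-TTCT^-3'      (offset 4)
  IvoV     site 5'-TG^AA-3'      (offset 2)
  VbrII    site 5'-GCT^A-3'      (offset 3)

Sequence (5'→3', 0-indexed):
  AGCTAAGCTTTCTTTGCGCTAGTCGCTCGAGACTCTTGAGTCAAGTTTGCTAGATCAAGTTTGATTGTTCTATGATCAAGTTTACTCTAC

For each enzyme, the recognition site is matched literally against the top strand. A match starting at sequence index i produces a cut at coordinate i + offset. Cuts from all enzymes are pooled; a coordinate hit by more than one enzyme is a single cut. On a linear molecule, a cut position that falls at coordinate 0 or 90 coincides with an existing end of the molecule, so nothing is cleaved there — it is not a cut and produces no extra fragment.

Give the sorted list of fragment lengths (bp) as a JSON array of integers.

[2,3,4,4,7,9,11,15,17,18]

Site scan:
  SqiI TCAAGTTT/0: at [40, 54, 75] ⇒ [40, 54, 75]
  DwuVI GTCGCT/1: at [21] ⇒ [22]
  FykI TTCT/4: at [9, 67] ⇒ [13, 71]
  IvoV (TGAA, off=2): no sites
  VbrII GCTA/3: at [1, 17, 48] ⇒ [4, 20, 51]

All cut coordinates (distinct, sorted): [4, 13, 20, 22, 40, 51, 54, 71, 75]

Fragments:
  [0,4): 4 bp
  [4,13): 9 bp
  [13,20): 7 bp
  [20,22): 2 bp
  [22,40): 18 bp
  [40,51): 11 bp
  [51,54): 3 bp
  [54,71): 17 bp
  [71,75): 4 bp
  [75,90): 15 bp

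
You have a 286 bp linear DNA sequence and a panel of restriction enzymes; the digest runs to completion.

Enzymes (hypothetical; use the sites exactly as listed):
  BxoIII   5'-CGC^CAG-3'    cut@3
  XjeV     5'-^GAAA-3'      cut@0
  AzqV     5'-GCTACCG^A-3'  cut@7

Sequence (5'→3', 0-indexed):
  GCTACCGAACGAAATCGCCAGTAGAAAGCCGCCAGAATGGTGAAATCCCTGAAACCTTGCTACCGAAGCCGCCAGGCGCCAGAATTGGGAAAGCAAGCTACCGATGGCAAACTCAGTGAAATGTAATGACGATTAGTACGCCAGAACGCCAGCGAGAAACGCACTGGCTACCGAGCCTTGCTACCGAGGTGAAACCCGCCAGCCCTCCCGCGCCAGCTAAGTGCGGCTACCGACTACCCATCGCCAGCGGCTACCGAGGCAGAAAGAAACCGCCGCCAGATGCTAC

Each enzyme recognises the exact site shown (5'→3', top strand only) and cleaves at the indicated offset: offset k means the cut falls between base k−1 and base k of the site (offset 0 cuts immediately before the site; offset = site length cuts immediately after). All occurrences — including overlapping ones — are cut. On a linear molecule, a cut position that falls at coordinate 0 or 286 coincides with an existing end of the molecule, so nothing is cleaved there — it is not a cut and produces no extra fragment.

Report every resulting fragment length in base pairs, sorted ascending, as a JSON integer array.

[3,4,4,5,5,6,7,7,7,8,8,9,9,9,9,9,10,11,12,12,13,14,14,15,15,18,19,24]

Per-enzyme occurrences:
  BxoIII (CGCCAG, off=3): starts [15, 29, 69, 76, 138, 146, 196, 210, 241, 273] → cuts [18, 32, 72, 79, 141, 149, 199, 213, 244, 276]
  XjeV (GAAA, off=0): starts [10, 23, 41, 50, 88, 117, 155, 190, 261, 265] → cuts [10, 23, 41, 50, 88, 117, 155, 190, 261, 265]
  AzqV (GCTACCGA, off=7): starts [0, 58, 96, 166, 179, 225, 249] → cuts [7, 65, 103, 173, 186, 232, 256]

All cut coordinates (distinct, sorted): [7, 10, 18, 23, 32, 41, 50, 65, 72, 79, 88, 103, 117, 141, 149, 155, 173, 186, 190, 199, 213, 232, 244, 256, 261, 265, 276]

Fragments:
  [0,7): 7 bp
  [7,10): 3 bp
  [10,18): 8 bp
  [18,23): 5 bp
  [23,32): 9 bp
  [32,41): 9 bp
  [41,50): 9 bp
  [50,65): 15 bp
  [65,72): 7 bp
  [72,79): 7 bp
  [79,88): 9 bp
  [88,103): 15 bp
  [103,117): 14 bp
  [117,141): 24 bp
  [141,149): 8 bp
  [149,155): 6 bp
  [155,173): 18 bp
  [173,186): 13 bp
  [186,190): 4 bp
  [190,199): 9 bp
  [199,213): 14 bp
  [213,232): 19 bp
  [232,244): 12 bp
  [244,256): 12 bp
  [256,261): 5 bp
  [261,265): 4 bp
  [265,276): 11 bp
  [276,286): 10 bp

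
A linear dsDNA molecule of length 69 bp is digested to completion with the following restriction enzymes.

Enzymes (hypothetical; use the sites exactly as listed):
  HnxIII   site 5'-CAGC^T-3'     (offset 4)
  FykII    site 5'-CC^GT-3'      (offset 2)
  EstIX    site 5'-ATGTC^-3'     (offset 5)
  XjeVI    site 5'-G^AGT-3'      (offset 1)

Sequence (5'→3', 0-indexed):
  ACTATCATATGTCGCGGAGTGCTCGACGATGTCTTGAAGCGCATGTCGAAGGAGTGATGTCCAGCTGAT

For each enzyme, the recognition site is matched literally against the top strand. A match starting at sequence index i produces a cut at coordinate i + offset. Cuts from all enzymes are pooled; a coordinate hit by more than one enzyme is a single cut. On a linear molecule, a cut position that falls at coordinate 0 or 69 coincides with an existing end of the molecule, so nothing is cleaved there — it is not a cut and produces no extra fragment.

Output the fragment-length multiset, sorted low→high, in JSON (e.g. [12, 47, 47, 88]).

[4,4,4,5,9,13,14,16]

Per-enzyme occurrences:
  HnxIII CAGCT/4: at [61] ⇒ [65]
  FykII (CCGT, off=2): no sites
  EstIX ATGTC/5: at [8, 28, 42, 56] ⇒ [13, 33, 47, 61]
  XjeVI GAGT/1: at [16, 51] ⇒ [17, 52]

All cut coordinates (distinct, sorted): [13, 17, 33, 47, 52, 61, 65]

Fragment lengths:
  [0,13): 13 bp
  [13,17): 4 bp
  [17,33): 16 bp
  [33,47): 14 bp
  [47,52): 5 bp
  [52,61): 9 bp
  [61,65): 4 bp
  [65,69): 4 bp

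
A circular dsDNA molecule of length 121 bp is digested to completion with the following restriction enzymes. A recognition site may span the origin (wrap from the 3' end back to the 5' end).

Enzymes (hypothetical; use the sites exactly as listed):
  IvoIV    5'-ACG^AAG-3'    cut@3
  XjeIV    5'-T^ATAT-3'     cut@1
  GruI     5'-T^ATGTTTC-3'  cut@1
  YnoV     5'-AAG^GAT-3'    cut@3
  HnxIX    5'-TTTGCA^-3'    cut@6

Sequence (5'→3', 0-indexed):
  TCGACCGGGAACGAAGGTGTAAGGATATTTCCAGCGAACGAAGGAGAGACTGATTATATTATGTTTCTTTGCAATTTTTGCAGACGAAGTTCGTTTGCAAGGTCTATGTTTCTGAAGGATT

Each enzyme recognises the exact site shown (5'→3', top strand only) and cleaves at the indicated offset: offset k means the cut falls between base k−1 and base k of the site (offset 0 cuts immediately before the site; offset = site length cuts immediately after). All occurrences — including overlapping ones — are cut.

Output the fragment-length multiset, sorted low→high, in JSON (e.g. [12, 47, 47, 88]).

Scan for sites:
  IvoIV ACGAAG/3: at [10, 37, 83] ⇒ [13, 40, 86]
  XjeIV TATAT/1: at [54] ⇒ [55]
  GruI TATGTTTC/1: at [59, 104] ⇒ [60, 105]
  YnoV AAGGAT/3: at [20, 114] ⇒ [23, 117]
  HnxIX TTTGCA/6: at [67, 76, 93] ⇒ [73, 82, 99]

All cut coordinates (distinct, sorted): [13, 23, 40, 55, 60, 73, 82, 86, 99, 105, 117]

Fragments:
  13→23: 10 bp
  23→40: 17 bp
  40→55: 15 bp
  55→60: 5 bp
  60→73: 13 bp
  73→82: 9 bp
  82→86: 4 bp
  86→99: 13 bp
  99→105: 6 bp
  105→117: 12 bp
  117→13 (wrap): 121-117+13 = 17 bp

[4,5,6,9,10,12,13,13,15,17,17]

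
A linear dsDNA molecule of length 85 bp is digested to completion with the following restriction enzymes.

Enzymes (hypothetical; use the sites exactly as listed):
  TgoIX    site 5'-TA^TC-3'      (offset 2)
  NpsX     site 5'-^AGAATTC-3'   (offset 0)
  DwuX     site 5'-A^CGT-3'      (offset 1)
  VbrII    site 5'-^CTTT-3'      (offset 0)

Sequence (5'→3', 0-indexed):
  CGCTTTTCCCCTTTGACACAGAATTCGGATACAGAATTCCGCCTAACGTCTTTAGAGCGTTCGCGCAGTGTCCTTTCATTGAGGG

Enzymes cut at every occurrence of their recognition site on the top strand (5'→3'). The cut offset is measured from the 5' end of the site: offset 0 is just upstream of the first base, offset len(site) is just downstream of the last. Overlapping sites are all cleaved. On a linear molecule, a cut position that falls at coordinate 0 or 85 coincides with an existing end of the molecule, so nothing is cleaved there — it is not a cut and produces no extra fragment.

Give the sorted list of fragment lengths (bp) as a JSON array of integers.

Scan for sites:
  TgoIX (TATC, off=2): no sites
  NpsX (AGAATTC, off=0): starts [19, 32] → cuts [19, 32]
  DwuX (ACGT, off=1): starts [45] → cuts [46]
  VbrII (CTTT, off=0): starts [2, 10, 49, 72] → cuts [2, 10, 49, 72]

All cut coordinates (distinct, sorted): [2, 10, 19, 32, 46, 49, 72]

Fragments:
  [0,2): 2 bp
  [2,10): 8 bp
  [10,19): 9 bp
  [19,32): 13 bp
  [32,46): 14 bp
  [46,49): 3 bp
  [49,72): 23 bp
  [72,85): 13 bp

[2,3,8,9,13,13,14,23]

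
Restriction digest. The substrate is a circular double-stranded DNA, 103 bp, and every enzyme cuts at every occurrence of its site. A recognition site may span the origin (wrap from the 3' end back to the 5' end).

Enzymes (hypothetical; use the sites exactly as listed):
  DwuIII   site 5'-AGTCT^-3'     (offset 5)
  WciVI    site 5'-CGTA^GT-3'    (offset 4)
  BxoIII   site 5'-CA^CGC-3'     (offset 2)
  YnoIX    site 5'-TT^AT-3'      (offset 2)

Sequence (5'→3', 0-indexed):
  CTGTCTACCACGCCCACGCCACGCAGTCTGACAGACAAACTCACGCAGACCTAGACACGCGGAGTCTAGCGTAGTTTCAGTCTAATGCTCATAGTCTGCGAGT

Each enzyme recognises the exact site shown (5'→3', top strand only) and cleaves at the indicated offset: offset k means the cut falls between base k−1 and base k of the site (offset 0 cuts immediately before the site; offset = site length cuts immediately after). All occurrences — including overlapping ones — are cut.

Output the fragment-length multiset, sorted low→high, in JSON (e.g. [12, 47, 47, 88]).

[5,6,6,8,8,8,10,10,14,14,14]

Site scan:
  DwuIII AGTCT/5: at [24, 62, 78, 92, 100] ⇒ [2, 29, 67, 83, 97]
  WciVI CGTAGT/4: at [69] ⇒ [73]
  BxoIII CACGC/2: at [8, 14, 19, 41, 55] ⇒ [10, 16, 21, 43, 57]
  YnoIX (TTAT, off=2): no sites

Pooled cuts: [2, 10, 16, 21, 29, 43, 57, 67, 73, 83, 97]

Fragments:
  2→10: 8 bp
  10→16: 6 bp
  16→21: 5 bp
  21→29: 8 bp
  29→43: 14 bp
  43→57: 14 bp
  57→67: 10 bp
  67→73: 6 bp
  73→83: 10 bp
  83→97: 14 bp
  97→2 (wrap): 103-97+2 = 8 bp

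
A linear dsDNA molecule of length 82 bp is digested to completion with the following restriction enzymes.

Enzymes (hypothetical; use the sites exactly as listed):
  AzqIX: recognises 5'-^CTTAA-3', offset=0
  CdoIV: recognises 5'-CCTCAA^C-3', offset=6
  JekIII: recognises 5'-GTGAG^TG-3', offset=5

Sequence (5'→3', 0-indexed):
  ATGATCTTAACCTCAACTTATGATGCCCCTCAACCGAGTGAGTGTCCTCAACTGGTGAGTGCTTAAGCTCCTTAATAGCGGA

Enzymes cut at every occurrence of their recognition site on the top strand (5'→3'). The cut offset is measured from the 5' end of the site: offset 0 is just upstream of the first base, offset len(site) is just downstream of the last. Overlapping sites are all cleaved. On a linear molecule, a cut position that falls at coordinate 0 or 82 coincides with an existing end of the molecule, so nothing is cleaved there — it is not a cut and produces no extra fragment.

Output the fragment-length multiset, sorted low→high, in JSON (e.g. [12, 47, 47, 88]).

[2,5,8,9,9,9,11,12,17]

Site scan:
  AzqIX CTTAA/0: at [5, 61, 70] ⇒ [5, 61, 70]
  CdoIV CCTCAAC/6: at [10, 27, 45] ⇒ [16, 33, 51]
  JekIII GTGAGTG/5: at [37, 54] ⇒ [42, 59]

Pooled cuts: [5, 16, 33, 42, 51, 59, 61, 70]

Fragment lengths:
  [0,5): 5 bp
  [5,16): 11 bp
  [16,33): 17 bp
  [33,42): 9 bp
  [42,51): 9 bp
  [51,59): 8 bp
  [59,61): 2 bp
  [61,70): 9 bp
  [70,82): 12 bp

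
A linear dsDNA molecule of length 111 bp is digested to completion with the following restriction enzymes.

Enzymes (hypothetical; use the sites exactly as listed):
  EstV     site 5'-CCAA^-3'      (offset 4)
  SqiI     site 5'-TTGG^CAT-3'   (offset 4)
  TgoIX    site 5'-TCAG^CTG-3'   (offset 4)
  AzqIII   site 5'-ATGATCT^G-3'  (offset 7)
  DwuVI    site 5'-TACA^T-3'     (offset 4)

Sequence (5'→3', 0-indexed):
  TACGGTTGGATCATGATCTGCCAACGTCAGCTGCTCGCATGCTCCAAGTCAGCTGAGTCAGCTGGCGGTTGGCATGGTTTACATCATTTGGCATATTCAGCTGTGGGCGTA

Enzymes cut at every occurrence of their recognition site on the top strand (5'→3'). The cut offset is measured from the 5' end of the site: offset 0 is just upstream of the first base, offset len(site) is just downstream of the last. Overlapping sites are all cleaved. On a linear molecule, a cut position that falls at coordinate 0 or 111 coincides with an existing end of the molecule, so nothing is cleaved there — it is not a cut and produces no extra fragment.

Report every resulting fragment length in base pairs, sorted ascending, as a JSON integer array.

[5,5,6,8,9,9,11,11,11,17,19]

Scan for sites:
  EstV CCAA/4: at [20, 43] ⇒ [24, 47]
  SqiI TTGGCAT/4: at [68, 87] ⇒ [72, 91]
  TgoIX TCAGCTG/4: at [26, 48, 57, 96] ⇒ [30, 52, 61, 100]
  AzqIII ATGATCTG/7: at [12] ⇒ [19]
  DwuVI TACAT/4: at [79] ⇒ [83]

All cut coordinates (distinct, sorted): [19, 24, 30, 47, 52, 61, 72, 83, 91, 100]

Fragments:
  [0,19): 19 bp
  [19,24): 5 bp
  [24,30): 6 bp
  [30,47): 17 bp
  [47,52): 5 bp
  [52,61): 9 bp
  [61,72): 11 bp
  [72,83): 11 bp
  [83,91): 8 bp
  [91,100): 9 bp
  [100,111): 11 bp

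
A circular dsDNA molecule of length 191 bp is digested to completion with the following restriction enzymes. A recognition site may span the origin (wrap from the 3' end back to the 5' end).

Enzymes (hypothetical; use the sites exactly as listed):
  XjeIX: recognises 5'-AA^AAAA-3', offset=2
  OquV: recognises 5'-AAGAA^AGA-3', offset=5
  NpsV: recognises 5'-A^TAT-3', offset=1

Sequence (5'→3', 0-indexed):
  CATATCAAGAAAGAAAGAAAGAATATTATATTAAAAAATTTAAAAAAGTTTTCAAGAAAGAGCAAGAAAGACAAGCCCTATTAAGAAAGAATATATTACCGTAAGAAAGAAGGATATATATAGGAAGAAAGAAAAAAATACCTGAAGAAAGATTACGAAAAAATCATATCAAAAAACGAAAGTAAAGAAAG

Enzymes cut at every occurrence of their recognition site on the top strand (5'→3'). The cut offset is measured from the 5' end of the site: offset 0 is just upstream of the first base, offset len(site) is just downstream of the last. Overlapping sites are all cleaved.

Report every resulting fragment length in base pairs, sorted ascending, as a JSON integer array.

[1,2,2,2,4,4,4,4,4,5,6,6,7,7,9,9,10,10,11,14,15,15,19,21]

Scan for sites:
  XjeIX (AAAAAA, off=2): starts [32, 41, 131, 132, 157, 170] → cuts [34, 43, 133, 134, 159, 172]
  OquV (AAGAAAGA, off=5): starts [6, 10, 14, 53, 63, 82, 102, 124, 144] → cuts [11, 15, 19, 58, 68, 87, 107, 129, 149]
  NpsV (ATAT, off=1): starts [1, 22, 27, 90, 92, 113, 115, 117, 165] → cuts [2, 23, 28, 91, 93, 114, 116, 118, 166]

Pooled cuts: [2, 11, 15, 19, 23, 28, 34, 43, 58, 68, 87, 91, 93, 107, 114, 116, 118, 129, 133, 134, 149, 159, 166, 172]

Fragment lengths:
  2→11: 9 bp
  11→15: 4 bp
  15→19: 4 bp
  19→23: 4 bp
  23→28: 5 bp
  28→34: 6 bp
  34→43: 9 bp
  43→58: 15 bp
  58→68: 10 bp
  68→87: 19 bp
  87→91: 4 bp
  91→93: 2 bp
  93→107: 14 bp
  107→114: 7 bp
  114→116: 2 bp
  116→118: 2 bp
  118→129: 11 bp
  129→133: 4 bp
  133→134: 1 bp
  134→149: 15 bp
  149→159: 10 bp
  159→166: 7 bp
  166→172: 6 bp
  172→2 (wrap): 191-172+2 = 21 bp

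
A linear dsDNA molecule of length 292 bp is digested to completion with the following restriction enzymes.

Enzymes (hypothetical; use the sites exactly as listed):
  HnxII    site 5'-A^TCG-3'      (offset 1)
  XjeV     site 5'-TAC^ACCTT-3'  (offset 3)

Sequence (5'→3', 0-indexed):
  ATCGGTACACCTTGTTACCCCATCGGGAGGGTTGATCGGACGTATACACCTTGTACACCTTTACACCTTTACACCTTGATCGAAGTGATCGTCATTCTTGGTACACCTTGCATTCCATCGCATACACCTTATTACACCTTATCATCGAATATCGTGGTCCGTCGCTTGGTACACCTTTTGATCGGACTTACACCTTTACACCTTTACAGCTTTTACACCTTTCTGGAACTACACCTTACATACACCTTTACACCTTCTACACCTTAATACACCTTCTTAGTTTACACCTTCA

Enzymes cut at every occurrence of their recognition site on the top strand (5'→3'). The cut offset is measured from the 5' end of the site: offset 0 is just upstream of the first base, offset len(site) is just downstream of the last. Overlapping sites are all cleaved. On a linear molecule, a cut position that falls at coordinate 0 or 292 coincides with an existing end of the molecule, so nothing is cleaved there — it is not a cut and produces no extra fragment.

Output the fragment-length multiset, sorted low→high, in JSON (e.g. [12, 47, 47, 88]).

[1,7,7,7,7,8,8,8,8,8,9,9,9,9,9,10,10,10,11,12,13,13,14,15,16,16,17,21]

Scan for sites:
  HnxII ATCG/1: at [0, 21, 34, 78, 87, 116, 143, 150, 180] ⇒ [1, 22, 35, 79, 88, 117, 144, 151, 181]
  XjeV TACACCTT/3: at [5, 44, 53, 61, 69, 101, 122, 132, 169, 188, 196, 213, 229, 240, 248, 257, 267, 282] ⇒ [8, 47, 56, 64, 72, 104, 125, 135, 172, 191, 199, 216, 232, 243, 251, 260, 270, 285]

Pooled cuts: [1, 8, 22, 35, 47, 56, 64, 72, 79, 88, 104, 117, 125, 135, 144, 151, 172, 181, 191, 199, 216, 232, 243, 251, 260, 270, 285]

Fragment lengths:
  [0,1): 1 bp
  [1,8): 7 bp
  [8,22): 14 bp
  [22,35): 13 bp
  [35,47): 12 bp
  [47,56): 9 bp
  [56,64): 8 bp
  [64,72): 8 bp
  [72,79): 7 bp
  [79,88): 9 bp
  [88,104): 16 bp
  [104,117): 13 bp
  [117,125): 8 bp
  [125,135): 10 bp
  [135,144): 9 bp
  [144,151): 7 bp
  [151,172): 21 bp
  [172,181): 9 bp
  [181,191): 10 bp
  [191,199): 8 bp
  [199,216): 17 bp
  [216,232): 16 bp
  [232,243): 11 bp
  [243,251): 8 bp
  [251,260): 9 bp
  [260,270): 10 bp
  [270,285): 15 bp
  [285,292): 7 bp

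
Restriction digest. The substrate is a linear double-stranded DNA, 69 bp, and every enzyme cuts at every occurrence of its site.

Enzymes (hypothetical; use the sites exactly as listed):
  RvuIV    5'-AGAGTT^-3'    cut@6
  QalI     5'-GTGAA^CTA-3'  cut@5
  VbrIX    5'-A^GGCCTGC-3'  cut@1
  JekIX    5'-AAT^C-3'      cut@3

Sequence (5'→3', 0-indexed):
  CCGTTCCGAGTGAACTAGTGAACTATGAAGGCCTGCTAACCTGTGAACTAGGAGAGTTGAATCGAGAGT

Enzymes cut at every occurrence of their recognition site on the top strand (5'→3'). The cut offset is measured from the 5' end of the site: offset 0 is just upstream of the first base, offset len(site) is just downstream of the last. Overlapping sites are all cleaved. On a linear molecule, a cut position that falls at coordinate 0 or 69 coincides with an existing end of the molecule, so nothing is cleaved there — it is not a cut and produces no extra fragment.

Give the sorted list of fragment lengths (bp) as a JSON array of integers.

[4,7,7,8,11,14,18]

Per-enzyme occurrences:
  RvuIV AGAGTT/6: at [52] ⇒ [58]
  QalI GTGAACTA/5: at [9, 17, 42] ⇒ [14, 22, 47]
  VbrIX AGGCCTGC/1: at [28] ⇒ [29]
  JekIX AATC/3: at [59] ⇒ [62]

All cut coordinates (distinct, sorted): [14, 22, 29, 47, 58, 62]

Fragments:
  [0,14): 14 bp
  [14,22): 8 bp
  [22,29): 7 bp
  [29,47): 18 bp
  [47,58): 11 bp
  [58,62): 4 bp
  [62,69): 7 bp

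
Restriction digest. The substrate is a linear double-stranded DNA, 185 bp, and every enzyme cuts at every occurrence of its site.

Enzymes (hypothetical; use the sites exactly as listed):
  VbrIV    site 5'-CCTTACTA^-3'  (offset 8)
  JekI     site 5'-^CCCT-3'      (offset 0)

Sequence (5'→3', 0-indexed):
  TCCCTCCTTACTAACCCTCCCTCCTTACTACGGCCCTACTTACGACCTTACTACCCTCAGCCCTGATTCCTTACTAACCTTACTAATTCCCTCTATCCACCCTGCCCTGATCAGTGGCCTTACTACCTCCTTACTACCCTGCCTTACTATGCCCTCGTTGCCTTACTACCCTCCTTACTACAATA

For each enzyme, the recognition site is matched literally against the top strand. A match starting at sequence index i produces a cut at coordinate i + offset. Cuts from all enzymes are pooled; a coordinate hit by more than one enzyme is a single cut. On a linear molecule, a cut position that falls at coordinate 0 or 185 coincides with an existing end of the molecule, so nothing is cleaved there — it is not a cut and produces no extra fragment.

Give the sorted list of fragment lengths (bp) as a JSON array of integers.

Per-enzyme occurrences:
  VbrIV (CCTTACTA, off=8): starts [5, 22, 45, 68, 77, 117, 128, 141, 160, 172] → cuts [13, 30, 53, 76, 85, 125, 136, 149, 168, 180]
  JekI (CCCT, off=0): starts [1, 14, 18, 33, 53, 60, 88, 99, 104, 136, 151, 168] → cuts [1, 14, 18, 33, 53, 60, 88, 99, 104, 136, 151, 168]

All cut coordinates (distinct, sorted): [1, 13, 14, 18, 30, 33, 53, 60, 76, 85, 88, 99, 104, 125, 136, 149, 151, 168, 180]

Fragments:
  [0,1): 1 bp
  [1,13): 12 bp
  [13,14): 1 bp
  [14,18): 4 bp
  [18,30): 12 bp
  [30,33): 3 bp
  [33,53): 20 bp
  [53,60): 7 bp
  [60,76): 16 bp
  [76,85): 9 bp
  [85,88): 3 bp
  [88,99): 11 bp
  [99,104): 5 bp
  [104,125): 21 bp
  [125,136): 11 bp
  [136,149): 13 bp
  [149,151): 2 bp
  [151,168): 17 bp
  [168,180): 12 bp
  [180,185): 5 bp

[1,1,2,3,3,4,5,5,7,9,11,11,12,12,12,13,16,17,20,21]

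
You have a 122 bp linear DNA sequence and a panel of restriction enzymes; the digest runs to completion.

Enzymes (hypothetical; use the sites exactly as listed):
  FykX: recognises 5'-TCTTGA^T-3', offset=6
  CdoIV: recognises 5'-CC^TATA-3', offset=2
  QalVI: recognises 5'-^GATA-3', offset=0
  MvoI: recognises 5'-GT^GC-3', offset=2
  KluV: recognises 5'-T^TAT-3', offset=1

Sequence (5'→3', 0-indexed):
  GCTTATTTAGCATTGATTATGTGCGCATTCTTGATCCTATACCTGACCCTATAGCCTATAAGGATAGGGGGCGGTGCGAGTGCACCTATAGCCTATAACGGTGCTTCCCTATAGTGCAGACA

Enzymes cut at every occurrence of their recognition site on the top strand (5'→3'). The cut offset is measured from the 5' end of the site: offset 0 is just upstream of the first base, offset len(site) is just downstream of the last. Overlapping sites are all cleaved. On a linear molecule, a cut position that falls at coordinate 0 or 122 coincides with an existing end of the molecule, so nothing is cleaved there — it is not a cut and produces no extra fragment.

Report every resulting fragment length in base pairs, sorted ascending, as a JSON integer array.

Scan for sites:
  FykX TCTTGAT/6: at [28] ⇒ [34]
  CdoIV CCTATA/2: at [35, 47, 54, 84, 91, 107] ⇒ [37, 49, 56, 86, 93, 109]
  QalVI GATA/0: at [62] ⇒ [62]
  MvoI GTGC/2: at [20, 73, 79, 100, 113] ⇒ [22, 75, 81, 102, 115]
  KluV TTAT/1: at [2, 16] ⇒ [3, 17]

All cut coordinates (distinct, sorted): [3, 17, 22, 34, 37, 49, 56, 62, 75, 81, 86, 93, 102, 109, 115]

Fragments:
  [0,3): 3 bp
  [3,17): 14 bp
  [17,22): 5 bp
  [22,34): 12 bp
  [34,37): 3 bp
  [37,49): 12 bp
  [49,56): 7 bp
  [56,62): 6 bp
  [62,75): 13 bp
  [75,81): 6 bp
  [81,86): 5 bp
  [86,93): 7 bp
  [93,102): 9 bp
  [102,109): 7 bp
  [109,115): 6 bp
  [115,122): 7 bp

[3,3,5,5,6,6,6,7,7,7,7,9,12,12,13,14]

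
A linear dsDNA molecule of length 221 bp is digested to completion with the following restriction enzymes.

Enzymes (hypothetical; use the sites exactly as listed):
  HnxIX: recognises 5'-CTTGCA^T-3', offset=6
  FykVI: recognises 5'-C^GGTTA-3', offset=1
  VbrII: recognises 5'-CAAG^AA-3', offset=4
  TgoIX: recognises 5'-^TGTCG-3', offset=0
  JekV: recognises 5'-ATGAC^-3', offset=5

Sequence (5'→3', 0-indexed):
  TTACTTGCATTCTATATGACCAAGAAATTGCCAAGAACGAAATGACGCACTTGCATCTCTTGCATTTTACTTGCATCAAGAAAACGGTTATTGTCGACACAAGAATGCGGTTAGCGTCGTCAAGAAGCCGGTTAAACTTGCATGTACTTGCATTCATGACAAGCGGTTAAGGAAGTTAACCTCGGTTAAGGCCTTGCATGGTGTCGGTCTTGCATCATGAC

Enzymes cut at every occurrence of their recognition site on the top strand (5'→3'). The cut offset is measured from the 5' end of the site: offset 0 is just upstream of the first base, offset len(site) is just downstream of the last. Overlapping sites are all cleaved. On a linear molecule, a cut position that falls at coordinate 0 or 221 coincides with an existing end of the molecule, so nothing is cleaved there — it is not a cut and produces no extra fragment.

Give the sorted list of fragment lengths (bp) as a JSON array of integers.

[3,4,4,5,5,5,5,6,7,8,9,9,9,10,11,11,11,11,12,13,13,15,16,19]

Per-enzyme occurrences:
  HnxIX CTTGCAT/6: at [3, 49, 58, 69, 136, 146, 192, 208] ⇒ [9, 55, 64, 75, 142, 152, 198, 214]
  FykVI CGGTTA/1: at [84, 107, 128, 163, 182] ⇒ [85, 108, 129, 164, 183]
  VbrII CAAGAA/4: at [20, 31, 76, 99, 120] ⇒ [24, 35, 80, 103, 124]
  TgoIX TGTCG/0: at [91, 201] ⇒ [91, 201]
  JekV ATGAC/5: at [15, 41, 155, 216] ⇒ [20, 46, 160] (position 221 is a terminus of the linear molecule — no cut)

All cut coordinates (distinct, sorted): [9, 20, 24, 35, 46, 55, 64, 75, 80, 85, 91, 103, 108, 124, 129, 142, 152, 160, 164, 183, 198, 201, 214]

Fragments:
  [0,9): 9 bp
  [9,20): 11 bp
  [20,24): 4 bp
  [24,35): 11 bp
  [35,46): 11 bp
  [46,55): 9 bp
  [55,64): 9 bp
  [64,75): 11 bp
  [75,80): 5 bp
  [80,85): 5 bp
  [85,91): 6 bp
  [91,103): 12 bp
  [103,108): 5 bp
  [108,124): 16 bp
  [124,129): 5 bp
  [129,142): 13 bp
  [142,152): 10 bp
  [152,160): 8 bp
  [160,164): 4 bp
  [164,183): 19 bp
  [183,198): 15 bp
  [198,201): 3 bp
  [201,214): 13 bp
  [214,221): 7 bp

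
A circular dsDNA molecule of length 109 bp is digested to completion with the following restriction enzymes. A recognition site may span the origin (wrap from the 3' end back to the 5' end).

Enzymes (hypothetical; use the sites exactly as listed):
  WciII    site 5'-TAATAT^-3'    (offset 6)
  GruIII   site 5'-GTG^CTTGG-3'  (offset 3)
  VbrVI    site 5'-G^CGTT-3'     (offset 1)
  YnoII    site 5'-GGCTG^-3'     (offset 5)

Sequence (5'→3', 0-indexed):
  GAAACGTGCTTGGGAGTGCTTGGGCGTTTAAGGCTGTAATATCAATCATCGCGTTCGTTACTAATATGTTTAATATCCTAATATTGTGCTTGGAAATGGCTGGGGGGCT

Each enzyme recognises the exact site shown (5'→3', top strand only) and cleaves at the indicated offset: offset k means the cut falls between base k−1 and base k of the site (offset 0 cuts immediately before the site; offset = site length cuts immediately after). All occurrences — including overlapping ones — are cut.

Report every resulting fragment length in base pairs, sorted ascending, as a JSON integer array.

Site scan:
  WciII (TAATAT, off=6): starts [36, 61, 70, 78] → cuts [42, 67, 76, 84]
  GruIII (GTGCTTGG, off=3): starts [5, 15, 85] → cuts [8, 18, 88]
  VbrVI (GCGTT, off=1): starts [23, 50] → cuts [24, 51]
  YnoII (GGCTG, off=5): starts [31, 97, 105] → cuts [1, 36, 102]

All cut coordinates (distinct, sorted): [1, 8, 18, 24, 36, 42, 51, 67, 76, 84, 88, 102]

Fragment lengths:
  1→8: 7 bp
  8→18: 10 bp
  18→24: 6 bp
  24→36: 12 bp
  36→42: 6 bp
  42→51: 9 bp
  51→67: 16 bp
  67→76: 9 bp
  76→84: 8 bp
  84→88: 4 bp
  88→102: 14 bp
  102→1 (wrap): 109-102+1 = 8 bp

[4,6,6,7,8,8,9,9,10,12,14,16]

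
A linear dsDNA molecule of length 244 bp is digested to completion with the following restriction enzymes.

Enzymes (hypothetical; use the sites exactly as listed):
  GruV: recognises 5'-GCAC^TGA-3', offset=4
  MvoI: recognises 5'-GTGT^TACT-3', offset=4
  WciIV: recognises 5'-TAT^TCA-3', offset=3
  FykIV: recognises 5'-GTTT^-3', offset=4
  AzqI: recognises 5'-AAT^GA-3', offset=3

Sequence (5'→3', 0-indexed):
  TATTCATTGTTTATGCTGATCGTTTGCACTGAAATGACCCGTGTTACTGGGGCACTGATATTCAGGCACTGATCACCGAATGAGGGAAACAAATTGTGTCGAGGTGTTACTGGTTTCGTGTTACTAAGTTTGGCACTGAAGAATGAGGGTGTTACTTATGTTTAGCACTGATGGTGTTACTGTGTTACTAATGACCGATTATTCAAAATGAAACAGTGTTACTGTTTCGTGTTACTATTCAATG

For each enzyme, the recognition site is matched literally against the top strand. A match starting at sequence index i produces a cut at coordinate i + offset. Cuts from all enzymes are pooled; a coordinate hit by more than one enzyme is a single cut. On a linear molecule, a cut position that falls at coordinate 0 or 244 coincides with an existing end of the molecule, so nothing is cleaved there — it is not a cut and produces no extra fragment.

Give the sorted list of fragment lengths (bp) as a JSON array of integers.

[3,4,5,5,5,5,6,6,6,6,7,7,8,8,8,8,8,9,9,9,9,10,10,10,11,11,12,13,26]

Per-enzyme occurrences:
  GruV GCACTGA/4: at [25, 51, 65, 132, 164] ⇒ [29, 55, 69, 136, 168]
  MvoI GTGTTACT/4: at [40, 103, 117, 148, 173, 181, 215, 228] ⇒ [44, 107, 121, 152, 177, 185, 219, 232]
  WciIV TATTCA/3: at [0, 58, 199, 235] ⇒ [3, 61, 202, 238]
  FykIV GTTT/4: at [8, 21, 112, 127, 159, 223] ⇒ [12, 25, 116, 131, 163, 227]
  AzqI AATGA/3: at [32, 78, 141, 189, 206] ⇒ [35, 81, 144, 192, 209]

Pooled cuts: [3, 12, 25, 29, 35, 44, 55, 61, 69, 81, 107, 116, 121, 131, 136, 144, 152, 163, 168, 177, 185, 192, 202, 209, 219, 227, 232, 238]

Fragment lengths:
  [0,3): 3 bp
  [3,12): 9 bp
  [12,25): 13 bp
  [25,29): 4 bp
  [29,35): 6 bp
  [35,44): 9 bp
  [44,55): 11 bp
  [55,61): 6 bp
  [61,69): 8 bp
  [69,81): 12 bp
  [81,107): 26 bp
  [107,116): 9 bp
  [116,121): 5 bp
  [121,131): 10 bp
  [131,136): 5 bp
  [136,144): 8 bp
  [144,152): 8 bp
  [152,163): 11 bp
  [163,168): 5 bp
  [168,177): 9 bp
  [177,185): 8 bp
  [185,192): 7 bp
  [192,202): 10 bp
  [202,209): 7 bp
  [209,219): 10 bp
  [219,227): 8 bp
  [227,232): 5 bp
  [232,238): 6 bp
  [238,244): 6 bp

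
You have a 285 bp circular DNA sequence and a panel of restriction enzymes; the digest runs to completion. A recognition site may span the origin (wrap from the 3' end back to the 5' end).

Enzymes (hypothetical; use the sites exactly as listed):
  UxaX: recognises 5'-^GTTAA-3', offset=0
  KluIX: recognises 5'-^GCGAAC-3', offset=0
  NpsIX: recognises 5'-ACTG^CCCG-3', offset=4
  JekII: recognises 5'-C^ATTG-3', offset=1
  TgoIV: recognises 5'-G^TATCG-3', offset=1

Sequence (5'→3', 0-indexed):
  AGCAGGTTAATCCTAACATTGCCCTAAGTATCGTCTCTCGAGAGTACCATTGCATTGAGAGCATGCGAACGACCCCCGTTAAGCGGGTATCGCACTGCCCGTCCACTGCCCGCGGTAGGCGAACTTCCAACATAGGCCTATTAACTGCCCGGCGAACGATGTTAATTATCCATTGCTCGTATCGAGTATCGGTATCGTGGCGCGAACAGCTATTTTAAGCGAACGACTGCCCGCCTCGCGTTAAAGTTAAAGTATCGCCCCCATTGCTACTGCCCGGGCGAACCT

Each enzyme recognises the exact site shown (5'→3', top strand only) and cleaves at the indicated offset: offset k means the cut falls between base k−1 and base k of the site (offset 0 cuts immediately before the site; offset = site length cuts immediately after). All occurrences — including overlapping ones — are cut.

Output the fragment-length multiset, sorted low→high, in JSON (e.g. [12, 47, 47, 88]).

Site scan:
  UxaX GTTAA/0: at [5, 77, 160, 239, 245] ⇒ [5, 77, 160, 239, 245]
  KluIX GCGAAC/0: at [64, 118, 151, 201, 218, 277] ⇒ [64, 118, 151, 201, 218, 277]
  NpsIX ACTGCCCG/4: at [93, 104, 143, 225, 268] ⇒ [97, 108, 147, 229, 272]
  JekII CATTG/1: at [16, 47, 52, 170, 261] ⇒ [17, 48, 53, 171, 262]
  TgoIV GTATCG/1: at [27, 86, 178, 185, 191, 251] ⇒ [28, 87, 179, 186, 192, 252]

Pooled cuts: [5, 17, 28, 48, 53, 64, 77, 87, 97, 108, 118, 147, 151, 160, 171, 179, 186, 192, 201, 218, 229, 239, 245, 252, 262, 272, 277]

Fragments:
  5→17: 12 bp
  17→28: 11 bp
  28→48: 20 bp
  48→53: 5 bp
  53→64: 11 bp
  64→77: 13 bp
  77→87: 10 bp
  87→97: 10 bp
  97→108: 11 bp
  108→118: 10 bp
  118→147: 29 bp
  147→151: 4 bp
  151→160: 9 bp
  160→171: 11 bp
  171→179: 8 bp
  179→186: 7 bp
  186→192: 6 bp
  192→201: 9 bp
  201→218: 17 bp
  218→229: 11 bp
  229→239: 10 bp
  239→245: 6 bp
  245→252: 7 bp
  252→262: 10 bp
  262→272: 10 bp
  272→277: 5 bp
  277→5 (wrap): 285-277+5 = 13 bp

[4,5,5,6,6,7,7,8,9,9,10,10,10,10,10,10,11,11,11,11,11,12,13,13,17,20,29]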